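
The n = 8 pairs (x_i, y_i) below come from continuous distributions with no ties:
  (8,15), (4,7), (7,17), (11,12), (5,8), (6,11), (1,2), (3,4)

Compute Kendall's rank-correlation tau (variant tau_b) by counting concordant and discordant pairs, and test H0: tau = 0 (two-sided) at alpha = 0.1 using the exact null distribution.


Step 1: Enumerate the 28 unordered pairs (i,j) with i<j and classify each by sign(x_j-x_i) * sign(y_j-y_i).
  (1,2):dx=-4,dy=-8->C; (1,3):dx=-1,dy=+2->D; (1,4):dx=+3,dy=-3->D; (1,5):dx=-3,dy=-7->C
  (1,6):dx=-2,dy=-4->C; (1,7):dx=-7,dy=-13->C; (1,8):dx=-5,dy=-11->C; (2,3):dx=+3,dy=+10->C
  (2,4):dx=+7,dy=+5->C; (2,5):dx=+1,dy=+1->C; (2,6):dx=+2,dy=+4->C; (2,7):dx=-3,dy=-5->C
  (2,8):dx=-1,dy=-3->C; (3,4):dx=+4,dy=-5->D; (3,5):dx=-2,dy=-9->C; (3,6):dx=-1,dy=-6->C
  (3,7):dx=-6,dy=-15->C; (3,8):dx=-4,dy=-13->C; (4,5):dx=-6,dy=-4->C; (4,6):dx=-5,dy=-1->C
  (4,7):dx=-10,dy=-10->C; (4,8):dx=-8,dy=-8->C; (5,6):dx=+1,dy=+3->C; (5,7):dx=-4,dy=-6->C
  (5,8):dx=-2,dy=-4->C; (6,7):dx=-5,dy=-9->C; (6,8):dx=-3,dy=-7->C; (7,8):dx=+2,dy=+2->C
Step 2: C = 25, D = 3, total pairs = 28.
Step 3: tau = (C - D)/(n(n-1)/2) = (25 - 3)/28 = 0.785714.
Step 4: Exact two-sided p-value (enumerate n! = 40320 permutations of y under H0): p = 0.005506.
Step 5: alpha = 0.1. reject H0.

tau_b = 0.7857 (C=25, D=3), p = 0.005506, reject H0.


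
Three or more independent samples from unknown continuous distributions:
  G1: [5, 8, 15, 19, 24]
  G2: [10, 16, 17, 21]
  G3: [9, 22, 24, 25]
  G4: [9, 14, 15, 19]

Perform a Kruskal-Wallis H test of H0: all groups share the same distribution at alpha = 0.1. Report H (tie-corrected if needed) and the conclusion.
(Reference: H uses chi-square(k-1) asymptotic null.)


Step 1: Combine all N = 17 observations and assign midranks.
sorted (value, group, rank): (5,G1,1), (8,G1,2), (9,G3,3.5), (9,G4,3.5), (10,G2,5), (14,G4,6), (15,G1,7.5), (15,G4,7.5), (16,G2,9), (17,G2,10), (19,G1,11.5), (19,G4,11.5), (21,G2,13), (22,G3,14), (24,G1,15.5), (24,G3,15.5), (25,G3,17)
Step 2: Sum ranks within each group.
R_1 = 37.5 (n_1 = 5)
R_2 = 37 (n_2 = 4)
R_3 = 50 (n_3 = 4)
R_4 = 28.5 (n_4 = 4)
Step 3: H = 12/(N(N+1)) * sum(R_i^2/n_i) - 3(N+1)
     = 12/(17*18) * (37.5^2/5 + 37^2/4 + 50^2/4 + 28.5^2/4) - 3*18
     = 0.039216 * 1451.56 - 54
     = 2.924020.
Step 4: Ties present; correction factor C = 1 - 24/(17^3 - 17) = 0.995098. Corrected H = 2.924020 / 0.995098 = 2.938424.
Step 5: Under H0, H ~ chi^2(3); p-value = 0.401217.
Step 6: alpha = 0.1. fail to reject H0.

H = 2.9384, df = 3, p = 0.401217, fail to reject H0.


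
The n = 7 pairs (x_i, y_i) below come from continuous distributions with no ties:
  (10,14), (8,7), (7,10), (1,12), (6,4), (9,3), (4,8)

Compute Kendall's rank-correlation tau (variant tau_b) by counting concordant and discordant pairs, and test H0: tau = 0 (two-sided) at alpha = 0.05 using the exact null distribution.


Step 1: Enumerate the 21 unordered pairs (i,j) with i<j and classify each by sign(x_j-x_i) * sign(y_j-y_i).
  (1,2):dx=-2,dy=-7->C; (1,3):dx=-3,dy=-4->C; (1,4):dx=-9,dy=-2->C; (1,5):dx=-4,dy=-10->C
  (1,6):dx=-1,dy=-11->C; (1,7):dx=-6,dy=-6->C; (2,3):dx=-1,dy=+3->D; (2,4):dx=-7,dy=+5->D
  (2,5):dx=-2,dy=-3->C; (2,6):dx=+1,dy=-4->D; (2,7):dx=-4,dy=+1->D; (3,4):dx=-6,dy=+2->D
  (3,5):dx=-1,dy=-6->C; (3,6):dx=+2,dy=-7->D; (3,7):dx=-3,dy=-2->C; (4,5):dx=+5,dy=-8->D
  (4,6):dx=+8,dy=-9->D; (4,7):dx=+3,dy=-4->D; (5,6):dx=+3,dy=-1->D; (5,7):dx=-2,dy=+4->D
  (6,7):dx=-5,dy=+5->D
Step 2: C = 9, D = 12, total pairs = 21.
Step 3: tau = (C - D)/(n(n-1)/2) = (9 - 12)/21 = -0.142857.
Step 4: Exact two-sided p-value (enumerate n! = 5040 permutations of y under H0): p = 0.772619.
Step 5: alpha = 0.05. fail to reject H0.

tau_b = -0.1429 (C=9, D=12), p = 0.772619, fail to reject H0.


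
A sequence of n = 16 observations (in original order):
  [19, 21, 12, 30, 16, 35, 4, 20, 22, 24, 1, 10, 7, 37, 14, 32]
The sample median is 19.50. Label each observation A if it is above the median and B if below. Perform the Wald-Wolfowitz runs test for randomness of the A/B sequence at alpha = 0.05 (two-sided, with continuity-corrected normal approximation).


Step 1: Compute median = 19.50; label A = above, B = below.
Labels in order: BABABABAAABBBABA  (n_A = 8, n_B = 8)
Step 2: Count runs R = 12.
Step 3: Under H0 (random ordering), E[R] = 2*n_A*n_B/(n_A+n_B) + 1 = 2*8*8/16 + 1 = 9.0000.
        Var[R] = 2*n_A*n_B*(2*n_A*n_B - n_A - n_B) / ((n_A+n_B)^2 * (n_A+n_B-1)) = 14336/3840 = 3.7333.
        SD[R] = 1.9322.
Step 4: Continuity-corrected z = (R - 0.5 - E[R]) / SD[R] = (12 - 0.5 - 9.0000) / 1.9322 = 1.2939.
Step 5: Two-sided p-value via normal approximation = 2*(1 - Phi(|z|)) = 0.195709.
Step 6: alpha = 0.05. fail to reject H0.

R = 12, z = 1.2939, p = 0.195709, fail to reject H0.


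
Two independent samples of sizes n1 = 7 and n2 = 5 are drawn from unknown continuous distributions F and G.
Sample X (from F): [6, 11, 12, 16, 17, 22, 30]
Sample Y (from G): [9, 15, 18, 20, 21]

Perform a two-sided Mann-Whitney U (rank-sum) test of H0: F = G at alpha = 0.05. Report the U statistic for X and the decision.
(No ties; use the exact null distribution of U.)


Step 1: Combine and sort all 12 observations; assign midranks.
sorted (value, group): (6,X), (9,Y), (11,X), (12,X), (15,Y), (16,X), (17,X), (18,Y), (20,Y), (21,Y), (22,X), (30,X)
ranks: 6->1, 9->2, 11->3, 12->4, 15->5, 16->6, 17->7, 18->8, 20->9, 21->10, 22->11, 30->12
Step 2: Rank sum for X: R1 = 1 + 3 + 4 + 6 + 7 + 11 + 12 = 44.
Step 3: U_X = R1 - n1(n1+1)/2 = 44 - 7*8/2 = 44 - 28 = 16.
       U_Y = n1*n2 - U_X = 35 - 16 = 19.
Step 4: No ties, so the exact null distribution of U (based on enumerating the C(12,7) = 792 equally likely rank assignments) gives the two-sided p-value.
Step 5: p-value = 0.876263; compare to alpha = 0.05. fail to reject H0.

U_X = 16, p = 0.876263, fail to reject H0 at alpha = 0.05.


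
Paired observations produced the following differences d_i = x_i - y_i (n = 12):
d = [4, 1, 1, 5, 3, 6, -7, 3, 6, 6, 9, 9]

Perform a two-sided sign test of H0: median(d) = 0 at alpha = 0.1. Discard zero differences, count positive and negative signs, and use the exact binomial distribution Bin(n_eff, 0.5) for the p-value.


Step 1: Discard zero differences. Original n = 12; n_eff = number of nonzero differences = 12.
Nonzero differences (with sign): +4, +1, +1, +5, +3, +6, -7, +3, +6, +6, +9, +9
Step 2: Count signs: positive = 11, negative = 1.
Step 3: Under H0: P(positive) = 0.5, so the number of positives S ~ Bin(12, 0.5).
Step 4: Two-sided exact p-value = sum of Bin(12,0.5) probabilities at or below the observed probability = 0.006348.
Step 5: alpha = 0.1. reject H0.

n_eff = 12, pos = 11, neg = 1, p = 0.006348, reject H0.


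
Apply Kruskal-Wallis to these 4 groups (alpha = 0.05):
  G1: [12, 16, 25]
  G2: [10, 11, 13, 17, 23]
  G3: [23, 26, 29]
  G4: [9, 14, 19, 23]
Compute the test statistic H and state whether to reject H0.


Step 1: Combine all N = 15 observations and assign midranks.
sorted (value, group, rank): (9,G4,1), (10,G2,2), (11,G2,3), (12,G1,4), (13,G2,5), (14,G4,6), (16,G1,7), (17,G2,8), (19,G4,9), (23,G2,11), (23,G3,11), (23,G4,11), (25,G1,13), (26,G3,14), (29,G3,15)
Step 2: Sum ranks within each group.
R_1 = 24 (n_1 = 3)
R_2 = 29 (n_2 = 5)
R_3 = 40 (n_3 = 3)
R_4 = 27 (n_4 = 4)
Step 3: H = 12/(N(N+1)) * sum(R_i^2/n_i) - 3(N+1)
     = 12/(15*16) * (24^2/3 + 29^2/5 + 40^2/3 + 27^2/4) - 3*16
     = 0.050000 * 1075.78 - 48
     = 5.789167.
Step 4: Ties present; correction factor C = 1 - 24/(15^3 - 15) = 0.992857. Corrected H = 5.789167 / 0.992857 = 5.830815.
Step 5: Under H0, H ~ chi^2(3); p-value = 0.120138.
Step 6: alpha = 0.05. fail to reject H0.

H = 5.8308, df = 3, p = 0.120138, fail to reject H0.


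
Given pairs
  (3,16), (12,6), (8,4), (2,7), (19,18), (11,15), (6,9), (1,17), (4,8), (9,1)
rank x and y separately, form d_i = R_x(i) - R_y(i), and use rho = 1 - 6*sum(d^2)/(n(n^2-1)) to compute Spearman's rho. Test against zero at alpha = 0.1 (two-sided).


Step 1: Rank x and y separately (midranks; no ties here).
rank(x): 3->3, 12->9, 8->6, 2->2, 19->10, 11->8, 6->5, 1->1, 4->4, 9->7
rank(y): 16->8, 6->3, 4->2, 7->4, 18->10, 15->7, 9->6, 17->9, 8->5, 1->1
Step 2: d_i = R_x(i) - R_y(i); compute d_i^2.
  (3-8)^2=25, (9-3)^2=36, (6-2)^2=16, (2-4)^2=4, (10-10)^2=0, (8-7)^2=1, (5-6)^2=1, (1-9)^2=64, (4-5)^2=1, (7-1)^2=36
sum(d^2) = 184.
Step 3: rho = 1 - 6*184 / (10*(10^2 - 1)) = 1 - 1104/990 = -0.115152.
Step 4: Under H0, t = rho * sqrt((n-2)/(1-rho^2)) = -0.3279 ~ t(8).
Step 5: Two-sided p-value from the t-distribution with 8 df = 0.751420.
Step 6: alpha = 0.1. fail to reject H0.

rho = -0.1152, p = 0.751420, fail to reject H0 at alpha = 0.1.


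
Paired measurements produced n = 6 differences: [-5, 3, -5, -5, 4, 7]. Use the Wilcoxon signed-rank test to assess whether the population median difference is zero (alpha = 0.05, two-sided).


Step 1: Drop any zero differences (none here) and take |d_i|.
|d| = [5, 3, 5, 5, 4, 7]
Step 2: Midrank |d_i| (ties get averaged ranks).
ranks: |5|->4, |3|->1, |5|->4, |5|->4, |4|->2, |7|->6
Step 3: Attach original signs; sum ranks with positive sign and with negative sign.
W+ = 1 + 2 + 6 = 9
W- = 4 + 4 + 4 = 12
(Check: W+ + W- = 21 should equal n(n+1)/2 = 21.)
Step 4: Test statistic W = min(W+, W-) = 9.
Step 5: Ties in |d|, so use the tie-corrected normal approximation.
        E[W] = n(n+1)/4 = 6*7/4 = 10.5.
        Tie groups: |d|=5 (t=3); sum(t^3 - t) = 24.
        Var[W] = n(n+1)(2n+1)/24 - sum(t^3-t)/48 = 546/24 - 24/48 = 22.25.
        z = (W - E[W]) / sqrt(Var[W]) = (9 - 10.5) / 4.7170 = -0.3180.
        Two-sided p = 2*Phi(z) = 0.750485.
Step 6: alpha = 0.05. fail to reject H0.

W+ = 9, W- = 12, W = min = 9, p = 0.750485, fail to reject H0.


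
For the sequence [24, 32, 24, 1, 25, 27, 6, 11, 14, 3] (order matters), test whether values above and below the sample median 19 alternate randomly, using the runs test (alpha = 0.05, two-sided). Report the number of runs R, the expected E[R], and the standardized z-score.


Step 1: Compute median = 19; label A = above, B = below.
Labels in order: AAABAABBBB  (n_A = 5, n_B = 5)
Step 2: Count runs R = 4.
Step 3: Under H0 (random ordering), E[R] = 2*n_A*n_B/(n_A+n_B) + 1 = 2*5*5/10 + 1 = 6.0000.
        Var[R] = 2*n_A*n_B*(2*n_A*n_B - n_A - n_B) / ((n_A+n_B)^2 * (n_A+n_B-1)) = 2000/900 = 2.2222.
        SD[R] = 1.4907.
Step 4: Continuity-corrected z = (R + 0.5 - E[R]) / SD[R] = (4 + 0.5 - 6.0000) / 1.4907 = -1.0062.
Step 5: Two-sided p-value via normal approximation = 2*(1 - Phi(|z|)) = 0.314305.
Step 6: alpha = 0.05. fail to reject H0.

R = 4, z = -1.0062, p = 0.314305, fail to reject H0.


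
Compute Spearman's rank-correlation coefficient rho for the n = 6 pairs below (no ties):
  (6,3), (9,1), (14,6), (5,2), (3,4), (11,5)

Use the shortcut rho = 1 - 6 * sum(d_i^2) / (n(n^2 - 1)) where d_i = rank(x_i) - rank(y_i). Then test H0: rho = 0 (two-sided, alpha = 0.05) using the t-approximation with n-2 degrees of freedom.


Step 1: Rank x and y separately (midranks; no ties here).
rank(x): 6->3, 9->4, 14->6, 5->2, 3->1, 11->5
rank(y): 3->3, 1->1, 6->6, 2->2, 4->4, 5->5
Step 2: d_i = R_x(i) - R_y(i); compute d_i^2.
  (3-3)^2=0, (4-1)^2=9, (6-6)^2=0, (2-2)^2=0, (1-4)^2=9, (5-5)^2=0
sum(d^2) = 18.
Step 3: rho = 1 - 6*18 / (6*(6^2 - 1)) = 1 - 108/210 = 0.485714.
Step 4: Under H0, t = rho * sqrt((n-2)/(1-rho^2)) = 1.1113 ~ t(4).
Step 5: Two-sided p-value from the t-distribution with 4 df = 0.328723.
Step 6: alpha = 0.05. fail to reject H0.

rho = 0.4857, p = 0.328723, fail to reject H0 at alpha = 0.05.


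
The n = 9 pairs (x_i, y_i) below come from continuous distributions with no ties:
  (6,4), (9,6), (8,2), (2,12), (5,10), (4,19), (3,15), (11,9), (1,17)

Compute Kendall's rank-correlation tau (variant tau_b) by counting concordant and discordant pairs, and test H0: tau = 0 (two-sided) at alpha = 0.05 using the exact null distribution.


Step 1: Enumerate the 36 unordered pairs (i,j) with i<j and classify each by sign(x_j-x_i) * sign(y_j-y_i).
  (1,2):dx=+3,dy=+2->C; (1,3):dx=+2,dy=-2->D; (1,4):dx=-4,dy=+8->D; (1,5):dx=-1,dy=+6->D
  (1,6):dx=-2,dy=+15->D; (1,7):dx=-3,dy=+11->D; (1,8):dx=+5,dy=+5->C; (1,9):dx=-5,dy=+13->D
  (2,3):dx=-1,dy=-4->C; (2,4):dx=-7,dy=+6->D; (2,5):dx=-4,dy=+4->D; (2,6):dx=-5,dy=+13->D
  (2,7):dx=-6,dy=+9->D; (2,8):dx=+2,dy=+3->C; (2,9):dx=-8,dy=+11->D; (3,4):dx=-6,dy=+10->D
  (3,5):dx=-3,dy=+8->D; (3,6):dx=-4,dy=+17->D; (3,7):dx=-5,dy=+13->D; (3,8):dx=+3,dy=+7->C
  (3,9):dx=-7,dy=+15->D; (4,5):dx=+3,dy=-2->D; (4,6):dx=+2,dy=+7->C; (4,7):dx=+1,dy=+3->C
  (4,8):dx=+9,dy=-3->D; (4,9):dx=-1,dy=+5->D; (5,6):dx=-1,dy=+9->D; (5,7):dx=-2,dy=+5->D
  (5,8):dx=+6,dy=-1->D; (5,9):dx=-4,dy=+7->D; (6,7):dx=-1,dy=-4->C; (6,8):dx=+7,dy=-10->D
  (6,9):dx=-3,dy=-2->C; (7,8):dx=+8,dy=-6->D; (7,9):dx=-2,dy=+2->D; (8,9):dx=-10,dy=+8->D
Step 2: C = 9, D = 27, total pairs = 36.
Step 3: tau = (C - D)/(n(n-1)/2) = (9 - 27)/36 = -0.500000.
Step 4: Exact two-sided p-value (enumerate n! = 362880 permutations of y under H0): p = 0.075176.
Step 5: alpha = 0.05. fail to reject H0.

tau_b = -0.5000 (C=9, D=27), p = 0.075176, fail to reject H0.


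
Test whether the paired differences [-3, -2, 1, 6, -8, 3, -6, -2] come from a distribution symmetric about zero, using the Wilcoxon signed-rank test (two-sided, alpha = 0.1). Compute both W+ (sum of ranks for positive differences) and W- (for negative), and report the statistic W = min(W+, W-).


Step 1: Drop any zero differences (none here) and take |d_i|.
|d| = [3, 2, 1, 6, 8, 3, 6, 2]
Step 2: Midrank |d_i| (ties get averaged ranks).
ranks: |3|->4.5, |2|->2.5, |1|->1, |6|->6.5, |8|->8, |3|->4.5, |6|->6.5, |2|->2.5
Step 3: Attach original signs; sum ranks with positive sign and with negative sign.
W+ = 1 + 6.5 + 4.5 = 12
W- = 4.5 + 2.5 + 8 + 6.5 + 2.5 = 24
(Check: W+ + W- = 36 should equal n(n+1)/2 = 36.)
Step 4: Test statistic W = min(W+, W-) = 12.
Step 5: Ties in |d|, so use the tie-corrected normal approximation.
        E[W] = n(n+1)/4 = 8*9/4 = 18.
        Tie groups: |d|=2 (t=2), |d|=3 (t=2), |d|=6 (t=2); sum(t^3 - t) = 18.
        Var[W] = n(n+1)(2n+1)/24 - sum(t^3-t)/48 = 1224/24 - 18/48 = 50.625.
        z = (W - E[W]) / sqrt(Var[W]) = (12 - 18) / 7.1151 = -0.8433.
        Two-sided p = 2*Phi(z) = 0.399075.
Step 6: alpha = 0.1. fail to reject H0.

W+ = 12, W- = 24, W = min = 12, p = 0.399075, fail to reject H0.


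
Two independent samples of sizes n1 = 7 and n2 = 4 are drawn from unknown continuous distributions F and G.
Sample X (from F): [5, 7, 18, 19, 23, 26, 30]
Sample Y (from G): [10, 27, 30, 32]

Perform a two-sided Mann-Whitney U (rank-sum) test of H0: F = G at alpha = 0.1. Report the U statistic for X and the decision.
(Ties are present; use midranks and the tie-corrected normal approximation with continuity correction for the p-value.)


Step 1: Combine and sort all 11 observations; assign midranks.
sorted (value, group): (5,X), (7,X), (10,Y), (18,X), (19,X), (23,X), (26,X), (27,Y), (30,X), (30,Y), (32,Y)
ranks: 5->1, 7->2, 10->3, 18->4, 19->5, 23->6, 26->7, 27->8, 30->9.5, 30->9.5, 32->11
Step 2: Rank sum for X: R1 = 1 + 2 + 4 + 5 + 6 + 7 + 9.5 = 34.5.
Step 3: U_X = R1 - n1(n1+1)/2 = 34.5 - 7*8/2 = 34.5 - 28 = 6.5.
       U_Y = n1*n2 - U_X = 28 - 6.5 = 21.5.
Step 4: Ties are present, so use the tie-corrected normal approximation (with continuity correction) for the p-value.
Step 5: p-value = 0.184875; compare to alpha = 0.1. fail to reject H0.

U_X = 6.5, p = 0.184875, fail to reject H0 at alpha = 0.1.


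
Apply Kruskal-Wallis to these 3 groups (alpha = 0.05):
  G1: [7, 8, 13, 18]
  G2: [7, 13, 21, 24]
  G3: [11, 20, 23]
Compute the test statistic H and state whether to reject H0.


Step 1: Combine all N = 11 observations and assign midranks.
sorted (value, group, rank): (7,G1,1.5), (7,G2,1.5), (8,G1,3), (11,G3,4), (13,G1,5.5), (13,G2,5.5), (18,G1,7), (20,G3,8), (21,G2,9), (23,G3,10), (24,G2,11)
Step 2: Sum ranks within each group.
R_1 = 17 (n_1 = 4)
R_2 = 27 (n_2 = 4)
R_3 = 22 (n_3 = 3)
Step 3: H = 12/(N(N+1)) * sum(R_i^2/n_i) - 3(N+1)
     = 12/(11*12) * (17^2/4 + 27^2/4 + 22^2/3) - 3*12
     = 0.090909 * 415.833 - 36
     = 1.803030.
Step 4: Ties present; correction factor C = 1 - 12/(11^3 - 11) = 0.990909. Corrected H = 1.803030 / 0.990909 = 1.819572.
Step 5: Under H0, H ~ chi^2(2); p-value = 0.402610.
Step 6: alpha = 0.05. fail to reject H0.

H = 1.8196, df = 2, p = 0.402610, fail to reject H0.


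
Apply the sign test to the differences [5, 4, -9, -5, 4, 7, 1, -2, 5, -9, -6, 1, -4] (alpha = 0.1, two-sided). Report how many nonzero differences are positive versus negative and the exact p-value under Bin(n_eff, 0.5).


Step 1: Discard zero differences. Original n = 13; n_eff = number of nonzero differences = 13.
Nonzero differences (with sign): +5, +4, -9, -5, +4, +7, +1, -2, +5, -9, -6, +1, -4
Step 2: Count signs: positive = 7, negative = 6.
Step 3: Under H0: P(positive) = 0.5, so the number of positives S ~ Bin(13, 0.5).
Step 4: Two-sided exact p-value = sum of Bin(13,0.5) probabilities at or below the observed probability = 1.000000.
Step 5: alpha = 0.1. fail to reject H0.

n_eff = 13, pos = 7, neg = 6, p = 1.000000, fail to reject H0.


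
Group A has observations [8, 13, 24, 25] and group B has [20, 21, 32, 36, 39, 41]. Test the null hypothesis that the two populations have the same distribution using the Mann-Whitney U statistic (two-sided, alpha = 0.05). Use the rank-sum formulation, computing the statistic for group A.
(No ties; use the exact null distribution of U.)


Step 1: Combine and sort all 10 observations; assign midranks.
sorted (value, group): (8,X), (13,X), (20,Y), (21,Y), (24,X), (25,X), (32,Y), (36,Y), (39,Y), (41,Y)
ranks: 8->1, 13->2, 20->3, 21->4, 24->5, 25->6, 32->7, 36->8, 39->9, 41->10
Step 2: Rank sum for X: R1 = 1 + 2 + 5 + 6 = 14.
Step 3: U_X = R1 - n1(n1+1)/2 = 14 - 4*5/2 = 14 - 10 = 4.
       U_Y = n1*n2 - U_X = 24 - 4 = 20.
Step 4: No ties, so the exact null distribution of U (based on enumerating the C(10,4) = 210 equally likely rank assignments) gives the two-sided p-value.
Step 5: p-value = 0.114286; compare to alpha = 0.05. fail to reject H0.

U_X = 4, p = 0.114286, fail to reject H0 at alpha = 0.05.


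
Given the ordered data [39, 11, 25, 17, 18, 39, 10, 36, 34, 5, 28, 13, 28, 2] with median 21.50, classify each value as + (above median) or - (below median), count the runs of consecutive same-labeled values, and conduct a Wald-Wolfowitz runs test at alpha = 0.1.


Step 1: Compute median = 21.50; label A = above, B = below.
Labels in order: ABABBABAABABAB  (n_A = 7, n_B = 7)
Step 2: Count runs R = 12.
Step 3: Under H0 (random ordering), E[R] = 2*n_A*n_B/(n_A+n_B) + 1 = 2*7*7/14 + 1 = 8.0000.
        Var[R] = 2*n_A*n_B*(2*n_A*n_B - n_A - n_B) / ((n_A+n_B)^2 * (n_A+n_B-1)) = 8232/2548 = 3.2308.
        SD[R] = 1.7974.
Step 4: Continuity-corrected z = (R - 0.5 - E[R]) / SD[R] = (12 - 0.5 - 8.0000) / 1.7974 = 1.9472.
Step 5: Two-sided p-value via normal approximation = 2*(1 - Phi(|z|)) = 0.051508.
Step 6: alpha = 0.1. reject H0.

R = 12, z = 1.9472, p = 0.051508, reject H0.


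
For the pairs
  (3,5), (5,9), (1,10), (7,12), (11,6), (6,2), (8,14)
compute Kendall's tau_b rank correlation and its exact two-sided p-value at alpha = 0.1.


Step 1: Enumerate the 21 unordered pairs (i,j) with i<j and classify each by sign(x_j-x_i) * sign(y_j-y_i).
  (1,2):dx=+2,dy=+4->C; (1,3):dx=-2,dy=+5->D; (1,4):dx=+4,dy=+7->C; (1,5):dx=+8,dy=+1->C
  (1,6):dx=+3,dy=-3->D; (1,7):dx=+5,dy=+9->C; (2,3):dx=-4,dy=+1->D; (2,4):dx=+2,dy=+3->C
  (2,5):dx=+6,dy=-3->D; (2,6):dx=+1,dy=-7->D; (2,7):dx=+3,dy=+5->C; (3,4):dx=+6,dy=+2->C
  (3,5):dx=+10,dy=-4->D; (3,6):dx=+5,dy=-8->D; (3,7):dx=+7,dy=+4->C; (4,5):dx=+4,dy=-6->D
  (4,6):dx=-1,dy=-10->C; (4,7):dx=+1,dy=+2->C; (5,6):dx=-5,dy=-4->C; (5,7):dx=-3,dy=+8->D
  (6,7):dx=+2,dy=+12->C
Step 2: C = 12, D = 9, total pairs = 21.
Step 3: tau = (C - D)/(n(n-1)/2) = (12 - 9)/21 = 0.142857.
Step 4: Exact two-sided p-value (enumerate n! = 5040 permutations of y under H0): p = 0.772619.
Step 5: alpha = 0.1. fail to reject H0.

tau_b = 0.1429 (C=12, D=9), p = 0.772619, fail to reject H0.


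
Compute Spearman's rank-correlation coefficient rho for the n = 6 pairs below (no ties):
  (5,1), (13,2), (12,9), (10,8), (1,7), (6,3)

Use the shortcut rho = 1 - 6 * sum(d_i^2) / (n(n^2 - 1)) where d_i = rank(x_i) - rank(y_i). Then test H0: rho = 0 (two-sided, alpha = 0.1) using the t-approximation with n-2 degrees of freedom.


Step 1: Rank x and y separately (midranks; no ties here).
rank(x): 5->2, 13->6, 12->5, 10->4, 1->1, 6->3
rank(y): 1->1, 2->2, 9->6, 8->5, 7->4, 3->3
Step 2: d_i = R_x(i) - R_y(i); compute d_i^2.
  (2-1)^2=1, (6-2)^2=16, (5-6)^2=1, (4-5)^2=1, (1-4)^2=9, (3-3)^2=0
sum(d^2) = 28.
Step 3: rho = 1 - 6*28 / (6*(6^2 - 1)) = 1 - 168/210 = 0.200000.
Step 4: Under H0, t = rho * sqrt((n-2)/(1-rho^2)) = 0.4082 ~ t(4).
Step 5: Two-sided p-value from the t-distribution with 4 df = 0.704000.
Step 6: alpha = 0.1. fail to reject H0.

rho = 0.2000, p = 0.704000, fail to reject H0 at alpha = 0.1.


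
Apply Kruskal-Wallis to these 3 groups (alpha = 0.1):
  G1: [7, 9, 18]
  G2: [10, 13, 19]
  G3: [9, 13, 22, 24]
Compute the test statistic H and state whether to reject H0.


Step 1: Combine all N = 10 observations and assign midranks.
sorted (value, group, rank): (7,G1,1), (9,G1,2.5), (9,G3,2.5), (10,G2,4), (13,G2,5.5), (13,G3,5.5), (18,G1,7), (19,G2,8), (22,G3,9), (24,G3,10)
Step 2: Sum ranks within each group.
R_1 = 10.5 (n_1 = 3)
R_2 = 17.5 (n_2 = 3)
R_3 = 27 (n_3 = 4)
Step 3: H = 12/(N(N+1)) * sum(R_i^2/n_i) - 3(N+1)
     = 12/(10*11) * (10.5^2/3 + 17.5^2/3 + 27^2/4) - 3*11
     = 0.109091 * 321.083 - 33
     = 2.027273.
Step 4: Ties present; correction factor C = 1 - 12/(10^3 - 10) = 0.987879. Corrected H = 2.027273 / 0.987879 = 2.052147.
Step 5: Under H0, H ~ chi^2(2); p-value = 0.358411.
Step 6: alpha = 0.1. fail to reject H0.

H = 2.0521, df = 2, p = 0.358411, fail to reject H0.


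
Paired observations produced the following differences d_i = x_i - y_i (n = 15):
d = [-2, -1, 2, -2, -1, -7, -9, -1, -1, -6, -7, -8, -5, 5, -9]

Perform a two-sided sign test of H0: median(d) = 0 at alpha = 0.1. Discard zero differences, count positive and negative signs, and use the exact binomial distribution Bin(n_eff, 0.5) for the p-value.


Step 1: Discard zero differences. Original n = 15; n_eff = number of nonzero differences = 15.
Nonzero differences (with sign): -2, -1, +2, -2, -1, -7, -9, -1, -1, -6, -7, -8, -5, +5, -9
Step 2: Count signs: positive = 2, negative = 13.
Step 3: Under H0: P(positive) = 0.5, so the number of positives S ~ Bin(15, 0.5).
Step 4: Two-sided exact p-value = sum of Bin(15,0.5) probabilities at or below the observed probability = 0.007385.
Step 5: alpha = 0.1. reject H0.

n_eff = 15, pos = 2, neg = 13, p = 0.007385, reject H0.


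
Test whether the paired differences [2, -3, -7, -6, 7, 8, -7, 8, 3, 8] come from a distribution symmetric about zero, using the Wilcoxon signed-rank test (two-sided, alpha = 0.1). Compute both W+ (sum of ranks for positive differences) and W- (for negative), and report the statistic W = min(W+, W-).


Step 1: Drop any zero differences (none here) and take |d_i|.
|d| = [2, 3, 7, 6, 7, 8, 7, 8, 3, 8]
Step 2: Midrank |d_i| (ties get averaged ranks).
ranks: |2|->1, |3|->2.5, |7|->6, |6|->4, |7|->6, |8|->9, |7|->6, |8|->9, |3|->2.5, |8|->9
Step 3: Attach original signs; sum ranks with positive sign and with negative sign.
W+ = 1 + 6 + 9 + 9 + 2.5 + 9 = 36.5
W- = 2.5 + 6 + 4 + 6 = 18.5
(Check: W+ + W- = 55 should equal n(n+1)/2 = 55.)
Step 4: Test statistic W = min(W+, W-) = 18.5.
Step 5: Ties in |d|, so use the tie-corrected normal approximation.
        E[W] = n(n+1)/4 = 10*11/4 = 27.5.
        Tie groups: |d|=3 (t=2), |d|=7 (t=3), |d|=8 (t=3); sum(t^3 - t) = 54.
        Var[W] = n(n+1)(2n+1)/24 - sum(t^3-t)/48 = 2310/24 - 54/48 = 95.125.
        z = (W - E[W]) / sqrt(Var[W]) = (18.5 - 27.5) / 9.7532 = -0.9228.
        Two-sided p = 2*Phi(z) = 0.356125.
Step 6: alpha = 0.1. fail to reject H0.

W+ = 36.5, W- = 18.5, W = min = 18.5, p = 0.356125, fail to reject H0.


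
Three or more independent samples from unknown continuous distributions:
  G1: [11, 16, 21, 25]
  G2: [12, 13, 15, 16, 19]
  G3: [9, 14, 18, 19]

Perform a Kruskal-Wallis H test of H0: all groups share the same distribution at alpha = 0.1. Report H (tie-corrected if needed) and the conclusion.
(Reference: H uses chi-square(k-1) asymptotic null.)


Step 1: Combine all N = 13 observations and assign midranks.
sorted (value, group, rank): (9,G3,1), (11,G1,2), (12,G2,3), (13,G2,4), (14,G3,5), (15,G2,6), (16,G1,7.5), (16,G2,7.5), (18,G3,9), (19,G2,10.5), (19,G3,10.5), (21,G1,12), (25,G1,13)
Step 2: Sum ranks within each group.
R_1 = 34.5 (n_1 = 4)
R_2 = 31 (n_2 = 5)
R_3 = 25.5 (n_3 = 4)
Step 3: H = 12/(N(N+1)) * sum(R_i^2/n_i) - 3(N+1)
     = 12/(13*14) * (34.5^2/4 + 31^2/5 + 25.5^2/4) - 3*14
     = 0.065934 * 652.325 - 42
     = 1.010440.
Step 4: Ties present; correction factor C = 1 - 12/(13^3 - 13) = 0.994505. Corrected H = 1.010440 / 0.994505 = 1.016022.
Step 5: Under H0, H ~ chi^2(2); p-value = 0.601691.
Step 6: alpha = 0.1. fail to reject H0.

H = 1.0160, df = 2, p = 0.601691, fail to reject H0.


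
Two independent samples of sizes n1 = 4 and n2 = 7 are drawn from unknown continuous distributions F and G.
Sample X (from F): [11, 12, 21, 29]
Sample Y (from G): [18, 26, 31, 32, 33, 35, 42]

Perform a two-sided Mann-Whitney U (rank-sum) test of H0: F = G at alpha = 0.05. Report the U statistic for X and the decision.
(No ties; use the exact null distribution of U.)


Step 1: Combine and sort all 11 observations; assign midranks.
sorted (value, group): (11,X), (12,X), (18,Y), (21,X), (26,Y), (29,X), (31,Y), (32,Y), (33,Y), (35,Y), (42,Y)
ranks: 11->1, 12->2, 18->3, 21->4, 26->5, 29->6, 31->7, 32->8, 33->9, 35->10, 42->11
Step 2: Rank sum for X: R1 = 1 + 2 + 4 + 6 = 13.
Step 3: U_X = R1 - n1(n1+1)/2 = 13 - 4*5/2 = 13 - 10 = 3.
       U_Y = n1*n2 - U_X = 28 - 3 = 25.
Step 4: No ties, so the exact null distribution of U (based on enumerating the C(11,4) = 330 equally likely rank assignments) gives the two-sided p-value.
Step 5: p-value = 0.042424; compare to alpha = 0.05. reject H0.

U_X = 3, p = 0.042424, reject H0 at alpha = 0.05.


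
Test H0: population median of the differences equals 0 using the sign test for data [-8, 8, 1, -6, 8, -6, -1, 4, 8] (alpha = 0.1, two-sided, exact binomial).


Step 1: Discard zero differences. Original n = 9; n_eff = number of nonzero differences = 9.
Nonzero differences (with sign): -8, +8, +1, -6, +8, -6, -1, +4, +8
Step 2: Count signs: positive = 5, negative = 4.
Step 3: Under H0: P(positive) = 0.5, so the number of positives S ~ Bin(9, 0.5).
Step 4: Two-sided exact p-value = sum of Bin(9,0.5) probabilities at or below the observed probability = 1.000000.
Step 5: alpha = 0.1. fail to reject H0.

n_eff = 9, pos = 5, neg = 4, p = 1.000000, fail to reject H0.


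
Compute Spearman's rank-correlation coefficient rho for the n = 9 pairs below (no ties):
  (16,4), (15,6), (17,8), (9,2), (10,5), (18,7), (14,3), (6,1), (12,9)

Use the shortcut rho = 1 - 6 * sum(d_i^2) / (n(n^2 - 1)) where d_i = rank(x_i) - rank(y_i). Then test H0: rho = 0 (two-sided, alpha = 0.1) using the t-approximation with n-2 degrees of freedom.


Step 1: Rank x and y separately (midranks; no ties here).
rank(x): 16->7, 15->6, 17->8, 9->2, 10->3, 18->9, 14->5, 6->1, 12->4
rank(y): 4->4, 6->6, 8->8, 2->2, 5->5, 7->7, 3->3, 1->1, 9->9
Step 2: d_i = R_x(i) - R_y(i); compute d_i^2.
  (7-4)^2=9, (6-6)^2=0, (8-8)^2=0, (2-2)^2=0, (3-5)^2=4, (9-7)^2=4, (5-3)^2=4, (1-1)^2=0, (4-9)^2=25
sum(d^2) = 46.
Step 3: rho = 1 - 6*46 / (9*(9^2 - 1)) = 1 - 276/720 = 0.616667.
Step 4: Under H0, t = rho * sqrt((n-2)/(1-rho^2)) = 2.0725 ~ t(7).
Step 5: Two-sided p-value from the t-distribution with 7 df = 0.076929.
Step 6: alpha = 0.1. reject H0.

rho = 0.6167, p = 0.076929, reject H0 at alpha = 0.1.


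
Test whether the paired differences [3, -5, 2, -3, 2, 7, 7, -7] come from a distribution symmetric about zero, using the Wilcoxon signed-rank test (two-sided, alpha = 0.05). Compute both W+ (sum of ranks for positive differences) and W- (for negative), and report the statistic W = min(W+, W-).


Step 1: Drop any zero differences (none here) and take |d_i|.
|d| = [3, 5, 2, 3, 2, 7, 7, 7]
Step 2: Midrank |d_i| (ties get averaged ranks).
ranks: |3|->3.5, |5|->5, |2|->1.5, |3|->3.5, |2|->1.5, |7|->7, |7|->7, |7|->7
Step 3: Attach original signs; sum ranks with positive sign and with negative sign.
W+ = 3.5 + 1.5 + 1.5 + 7 + 7 = 20.5
W- = 5 + 3.5 + 7 = 15.5
(Check: W+ + W- = 36 should equal n(n+1)/2 = 36.)
Step 4: Test statistic W = min(W+, W-) = 15.5.
Step 5: Ties in |d|, so use the tie-corrected normal approximation.
        E[W] = n(n+1)/4 = 8*9/4 = 18.
        Tie groups: |d|=2 (t=2), |d|=3 (t=2), |d|=7 (t=3); sum(t^3 - t) = 36.
        Var[W] = n(n+1)(2n+1)/24 - sum(t^3-t)/48 = 1224/24 - 36/48 = 50.25.
        z = (W - E[W]) / sqrt(Var[W]) = (15.5 - 18) / 7.0887 = -0.3527.
        Two-sided p = 2*Phi(z) = 0.724334.
Step 6: alpha = 0.05. fail to reject H0.

W+ = 20.5, W- = 15.5, W = min = 15.5, p = 0.724334, fail to reject H0.


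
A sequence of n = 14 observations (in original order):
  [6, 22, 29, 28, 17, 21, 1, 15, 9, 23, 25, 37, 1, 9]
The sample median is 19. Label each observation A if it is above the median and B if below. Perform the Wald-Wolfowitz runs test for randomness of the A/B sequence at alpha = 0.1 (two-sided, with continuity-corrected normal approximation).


Step 1: Compute median = 19; label A = above, B = below.
Labels in order: BAAABABBBAAABB  (n_A = 7, n_B = 7)
Step 2: Count runs R = 7.
Step 3: Under H0 (random ordering), E[R] = 2*n_A*n_B/(n_A+n_B) + 1 = 2*7*7/14 + 1 = 8.0000.
        Var[R] = 2*n_A*n_B*(2*n_A*n_B - n_A - n_B) / ((n_A+n_B)^2 * (n_A+n_B-1)) = 8232/2548 = 3.2308.
        SD[R] = 1.7974.
Step 4: Continuity-corrected z = (R + 0.5 - E[R]) / SD[R] = (7 + 0.5 - 8.0000) / 1.7974 = -0.2782.
Step 5: Two-sided p-value via normal approximation = 2*(1 - Phi(|z|)) = 0.780879.
Step 6: alpha = 0.1. fail to reject H0.

R = 7, z = -0.2782, p = 0.780879, fail to reject H0.


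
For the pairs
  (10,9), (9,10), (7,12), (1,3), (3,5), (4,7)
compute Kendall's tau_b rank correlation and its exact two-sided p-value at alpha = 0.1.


Step 1: Enumerate the 15 unordered pairs (i,j) with i<j and classify each by sign(x_j-x_i) * sign(y_j-y_i).
  (1,2):dx=-1,dy=+1->D; (1,3):dx=-3,dy=+3->D; (1,4):dx=-9,dy=-6->C; (1,5):dx=-7,dy=-4->C
  (1,6):dx=-6,dy=-2->C; (2,3):dx=-2,dy=+2->D; (2,4):dx=-8,dy=-7->C; (2,5):dx=-6,dy=-5->C
  (2,6):dx=-5,dy=-3->C; (3,4):dx=-6,dy=-9->C; (3,5):dx=-4,dy=-7->C; (3,6):dx=-3,dy=-5->C
  (4,5):dx=+2,dy=+2->C; (4,6):dx=+3,dy=+4->C; (5,6):dx=+1,dy=+2->C
Step 2: C = 12, D = 3, total pairs = 15.
Step 3: tau = (C - D)/(n(n-1)/2) = (12 - 3)/15 = 0.600000.
Step 4: Exact two-sided p-value (enumerate n! = 720 permutations of y under H0): p = 0.136111.
Step 5: alpha = 0.1. fail to reject H0.

tau_b = 0.6000 (C=12, D=3), p = 0.136111, fail to reject H0.


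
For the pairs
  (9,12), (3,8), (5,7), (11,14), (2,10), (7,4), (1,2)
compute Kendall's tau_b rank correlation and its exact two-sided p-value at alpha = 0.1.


Step 1: Enumerate the 21 unordered pairs (i,j) with i<j and classify each by sign(x_j-x_i) * sign(y_j-y_i).
  (1,2):dx=-6,dy=-4->C; (1,3):dx=-4,dy=-5->C; (1,4):dx=+2,dy=+2->C; (1,5):dx=-7,dy=-2->C
  (1,6):dx=-2,dy=-8->C; (1,7):dx=-8,dy=-10->C; (2,3):dx=+2,dy=-1->D; (2,4):dx=+8,dy=+6->C
  (2,5):dx=-1,dy=+2->D; (2,6):dx=+4,dy=-4->D; (2,7):dx=-2,dy=-6->C; (3,4):dx=+6,dy=+7->C
  (3,5):dx=-3,dy=+3->D; (3,6):dx=+2,dy=-3->D; (3,7):dx=-4,dy=-5->C; (4,5):dx=-9,dy=-4->C
  (4,6):dx=-4,dy=-10->C; (4,7):dx=-10,dy=-12->C; (5,6):dx=+5,dy=-6->D; (5,7):dx=-1,dy=-8->C
  (6,7):dx=-6,dy=-2->C
Step 2: C = 15, D = 6, total pairs = 21.
Step 3: tau = (C - D)/(n(n-1)/2) = (15 - 6)/21 = 0.428571.
Step 4: Exact two-sided p-value (enumerate n! = 5040 permutations of y under H0): p = 0.238889.
Step 5: alpha = 0.1. fail to reject H0.

tau_b = 0.4286 (C=15, D=6), p = 0.238889, fail to reject H0.


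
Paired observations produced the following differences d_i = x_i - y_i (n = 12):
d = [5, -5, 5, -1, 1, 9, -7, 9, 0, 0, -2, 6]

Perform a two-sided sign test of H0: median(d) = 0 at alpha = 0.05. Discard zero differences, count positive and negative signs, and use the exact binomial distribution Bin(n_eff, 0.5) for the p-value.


Step 1: Discard zero differences. Original n = 12; n_eff = number of nonzero differences = 10.
Nonzero differences (with sign): +5, -5, +5, -1, +1, +9, -7, +9, -2, +6
Step 2: Count signs: positive = 6, negative = 4.
Step 3: Under H0: P(positive) = 0.5, so the number of positives S ~ Bin(10, 0.5).
Step 4: Two-sided exact p-value = sum of Bin(10,0.5) probabilities at or below the observed probability = 0.753906.
Step 5: alpha = 0.05. fail to reject H0.

n_eff = 10, pos = 6, neg = 4, p = 0.753906, fail to reject H0.


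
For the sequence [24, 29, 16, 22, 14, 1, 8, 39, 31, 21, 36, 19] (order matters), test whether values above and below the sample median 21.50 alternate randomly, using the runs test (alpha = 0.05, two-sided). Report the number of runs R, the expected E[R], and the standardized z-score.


Step 1: Compute median = 21.50; label A = above, B = below.
Labels in order: AABABBBAABAB  (n_A = 6, n_B = 6)
Step 2: Count runs R = 8.
Step 3: Under H0 (random ordering), E[R] = 2*n_A*n_B/(n_A+n_B) + 1 = 2*6*6/12 + 1 = 7.0000.
        Var[R] = 2*n_A*n_B*(2*n_A*n_B - n_A - n_B) / ((n_A+n_B)^2 * (n_A+n_B-1)) = 4320/1584 = 2.7273.
        SD[R] = 1.6514.
Step 4: Continuity-corrected z = (R - 0.5 - E[R]) / SD[R] = (8 - 0.5 - 7.0000) / 1.6514 = 0.3028.
Step 5: Two-sided p-value via normal approximation = 2*(1 - Phi(|z|)) = 0.762069.
Step 6: alpha = 0.05. fail to reject H0.

R = 8, z = 0.3028, p = 0.762069, fail to reject H0.


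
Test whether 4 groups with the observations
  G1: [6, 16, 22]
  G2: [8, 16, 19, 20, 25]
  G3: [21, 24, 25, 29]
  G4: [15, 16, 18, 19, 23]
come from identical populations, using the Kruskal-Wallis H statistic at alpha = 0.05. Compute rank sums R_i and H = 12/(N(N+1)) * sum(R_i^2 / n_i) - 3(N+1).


Step 1: Combine all N = 17 observations and assign midranks.
sorted (value, group, rank): (6,G1,1), (8,G2,2), (15,G4,3), (16,G1,5), (16,G2,5), (16,G4,5), (18,G4,7), (19,G2,8.5), (19,G4,8.5), (20,G2,10), (21,G3,11), (22,G1,12), (23,G4,13), (24,G3,14), (25,G2,15.5), (25,G3,15.5), (29,G3,17)
Step 2: Sum ranks within each group.
R_1 = 18 (n_1 = 3)
R_2 = 41 (n_2 = 5)
R_3 = 57.5 (n_3 = 4)
R_4 = 36.5 (n_4 = 5)
Step 3: H = 12/(N(N+1)) * sum(R_i^2/n_i) - 3(N+1)
     = 12/(17*18) * (18^2/3 + 41^2/5 + 57.5^2/4 + 36.5^2/5) - 3*18
     = 0.039216 * 1537.21 - 54
     = 6.282843.
Step 4: Ties present; correction factor C = 1 - 36/(17^3 - 17) = 0.992647. Corrected H = 6.282843 / 0.992647 = 6.329383.
Step 5: Under H0, H ~ chi^2(3); p-value = 0.096640.
Step 6: alpha = 0.05. fail to reject H0.

H = 6.3294, df = 3, p = 0.096640, fail to reject H0.


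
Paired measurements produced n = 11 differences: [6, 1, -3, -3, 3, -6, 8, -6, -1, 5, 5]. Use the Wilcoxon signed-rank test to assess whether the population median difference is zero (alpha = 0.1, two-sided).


Step 1: Drop any zero differences (none here) and take |d_i|.
|d| = [6, 1, 3, 3, 3, 6, 8, 6, 1, 5, 5]
Step 2: Midrank |d_i| (ties get averaged ranks).
ranks: |6|->9, |1|->1.5, |3|->4, |3|->4, |3|->4, |6|->9, |8|->11, |6|->9, |1|->1.5, |5|->6.5, |5|->6.5
Step 3: Attach original signs; sum ranks with positive sign and with negative sign.
W+ = 9 + 1.5 + 4 + 11 + 6.5 + 6.5 = 38.5
W- = 4 + 4 + 9 + 9 + 1.5 = 27.5
(Check: W+ + W- = 66 should equal n(n+1)/2 = 66.)
Step 4: Test statistic W = min(W+, W-) = 27.5.
Step 5: Ties in |d|, so use the tie-corrected normal approximation.
        E[W] = n(n+1)/4 = 11*12/4 = 33.
        Tie groups: |d|=1 (t=2), |d|=3 (t=3), |d|=5 (t=2), |d|=6 (t=3); sum(t^3 - t) = 60.
        Var[W] = n(n+1)(2n+1)/24 - sum(t^3-t)/48 = 3036/24 - 60/48 = 125.25.
        z = (W - E[W]) / sqrt(Var[W]) = (27.5 - 33) / 11.1915 = -0.4914.
        Two-sided p = 2*Phi(z) = 0.623113.
Step 6: alpha = 0.1. fail to reject H0.

W+ = 38.5, W- = 27.5, W = min = 27.5, p = 0.623113, fail to reject H0.


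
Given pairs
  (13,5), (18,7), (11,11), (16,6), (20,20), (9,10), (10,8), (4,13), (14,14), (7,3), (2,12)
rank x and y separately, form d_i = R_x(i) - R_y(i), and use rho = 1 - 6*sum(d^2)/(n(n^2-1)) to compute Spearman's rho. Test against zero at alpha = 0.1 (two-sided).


Step 1: Rank x and y separately (midranks; no ties here).
rank(x): 13->7, 18->10, 11->6, 16->9, 20->11, 9->4, 10->5, 4->2, 14->8, 7->3, 2->1
rank(y): 5->2, 7->4, 11->7, 6->3, 20->11, 10->6, 8->5, 13->9, 14->10, 3->1, 12->8
Step 2: d_i = R_x(i) - R_y(i); compute d_i^2.
  (7-2)^2=25, (10-4)^2=36, (6-7)^2=1, (9-3)^2=36, (11-11)^2=0, (4-6)^2=4, (5-5)^2=0, (2-9)^2=49, (8-10)^2=4, (3-1)^2=4, (1-8)^2=49
sum(d^2) = 208.
Step 3: rho = 1 - 6*208 / (11*(11^2 - 1)) = 1 - 1248/1320 = 0.054545.
Step 4: Under H0, t = rho * sqrt((n-2)/(1-rho^2)) = 0.1639 ~ t(9).
Step 5: Two-sided p-value from the t-distribution with 9 df = 0.873447.
Step 6: alpha = 0.1. fail to reject H0.

rho = 0.0545, p = 0.873447, fail to reject H0 at alpha = 0.1.


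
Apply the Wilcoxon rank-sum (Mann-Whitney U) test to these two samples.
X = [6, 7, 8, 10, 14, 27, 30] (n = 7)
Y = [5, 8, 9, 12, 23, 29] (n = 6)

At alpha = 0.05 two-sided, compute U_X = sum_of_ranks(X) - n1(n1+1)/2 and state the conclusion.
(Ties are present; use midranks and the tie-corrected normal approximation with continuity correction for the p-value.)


Step 1: Combine and sort all 13 observations; assign midranks.
sorted (value, group): (5,Y), (6,X), (7,X), (8,X), (8,Y), (9,Y), (10,X), (12,Y), (14,X), (23,Y), (27,X), (29,Y), (30,X)
ranks: 5->1, 6->2, 7->3, 8->4.5, 8->4.5, 9->6, 10->7, 12->8, 14->9, 23->10, 27->11, 29->12, 30->13
Step 2: Rank sum for X: R1 = 2 + 3 + 4.5 + 7 + 9 + 11 + 13 = 49.5.
Step 3: U_X = R1 - n1(n1+1)/2 = 49.5 - 7*8/2 = 49.5 - 28 = 21.5.
       U_Y = n1*n2 - U_X = 42 - 21.5 = 20.5.
Step 4: Ties are present, so use the tie-corrected normal approximation (with continuity correction) for the p-value.
Step 5: p-value = 1.000000; compare to alpha = 0.05. fail to reject H0.

U_X = 21.5, p = 1.000000, fail to reject H0 at alpha = 0.05.


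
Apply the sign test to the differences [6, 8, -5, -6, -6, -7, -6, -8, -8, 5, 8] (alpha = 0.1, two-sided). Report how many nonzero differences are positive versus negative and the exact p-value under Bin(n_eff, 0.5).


Step 1: Discard zero differences. Original n = 11; n_eff = number of nonzero differences = 11.
Nonzero differences (with sign): +6, +8, -5, -6, -6, -7, -6, -8, -8, +5, +8
Step 2: Count signs: positive = 4, negative = 7.
Step 3: Under H0: P(positive) = 0.5, so the number of positives S ~ Bin(11, 0.5).
Step 4: Two-sided exact p-value = sum of Bin(11,0.5) probabilities at or below the observed probability = 0.548828.
Step 5: alpha = 0.1. fail to reject H0.

n_eff = 11, pos = 4, neg = 7, p = 0.548828, fail to reject H0.


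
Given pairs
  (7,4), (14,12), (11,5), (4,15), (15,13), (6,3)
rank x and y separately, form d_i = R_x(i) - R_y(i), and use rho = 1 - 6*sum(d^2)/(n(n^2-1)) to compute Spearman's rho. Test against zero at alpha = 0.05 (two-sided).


Step 1: Rank x and y separately (midranks; no ties here).
rank(x): 7->3, 14->5, 11->4, 4->1, 15->6, 6->2
rank(y): 4->2, 12->4, 5->3, 15->6, 13->5, 3->1
Step 2: d_i = R_x(i) - R_y(i); compute d_i^2.
  (3-2)^2=1, (5-4)^2=1, (4-3)^2=1, (1-6)^2=25, (6-5)^2=1, (2-1)^2=1
sum(d^2) = 30.
Step 3: rho = 1 - 6*30 / (6*(6^2 - 1)) = 1 - 180/210 = 0.142857.
Step 4: Under H0, t = rho * sqrt((n-2)/(1-rho^2)) = 0.2887 ~ t(4).
Step 5: Two-sided p-value from the t-distribution with 4 df = 0.787172.
Step 6: alpha = 0.05. fail to reject H0.

rho = 0.1429, p = 0.787172, fail to reject H0 at alpha = 0.05.


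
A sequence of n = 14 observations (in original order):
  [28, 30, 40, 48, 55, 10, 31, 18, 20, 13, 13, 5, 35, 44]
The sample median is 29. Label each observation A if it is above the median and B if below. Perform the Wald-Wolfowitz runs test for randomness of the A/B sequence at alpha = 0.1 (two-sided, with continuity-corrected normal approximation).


Step 1: Compute median = 29; label A = above, B = below.
Labels in order: BAAAABABBBBBAA  (n_A = 7, n_B = 7)
Step 2: Count runs R = 6.
Step 3: Under H0 (random ordering), E[R] = 2*n_A*n_B/(n_A+n_B) + 1 = 2*7*7/14 + 1 = 8.0000.
        Var[R] = 2*n_A*n_B*(2*n_A*n_B - n_A - n_B) / ((n_A+n_B)^2 * (n_A+n_B-1)) = 8232/2548 = 3.2308.
        SD[R] = 1.7974.
Step 4: Continuity-corrected z = (R + 0.5 - E[R]) / SD[R] = (6 + 0.5 - 8.0000) / 1.7974 = -0.8345.
Step 5: Two-sided p-value via normal approximation = 2*(1 - Phi(|z|)) = 0.403986.
Step 6: alpha = 0.1. fail to reject H0.

R = 6, z = -0.8345, p = 0.403986, fail to reject H0.
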